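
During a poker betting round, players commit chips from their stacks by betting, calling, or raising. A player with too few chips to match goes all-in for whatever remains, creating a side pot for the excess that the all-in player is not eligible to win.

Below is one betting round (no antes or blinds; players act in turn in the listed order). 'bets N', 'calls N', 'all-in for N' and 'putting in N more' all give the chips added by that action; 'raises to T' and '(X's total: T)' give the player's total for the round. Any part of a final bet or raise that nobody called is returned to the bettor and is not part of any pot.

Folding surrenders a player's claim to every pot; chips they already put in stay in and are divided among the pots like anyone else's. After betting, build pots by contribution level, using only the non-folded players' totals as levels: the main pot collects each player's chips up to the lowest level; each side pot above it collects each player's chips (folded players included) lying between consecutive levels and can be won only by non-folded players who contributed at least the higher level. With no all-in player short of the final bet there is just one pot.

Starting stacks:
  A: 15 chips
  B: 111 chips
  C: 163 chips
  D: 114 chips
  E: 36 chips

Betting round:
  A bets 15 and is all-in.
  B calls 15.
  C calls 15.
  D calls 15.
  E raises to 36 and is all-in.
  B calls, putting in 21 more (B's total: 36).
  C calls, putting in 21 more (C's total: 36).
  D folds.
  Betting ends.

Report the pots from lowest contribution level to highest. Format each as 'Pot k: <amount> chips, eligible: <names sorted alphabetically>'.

Pot 1: 75 chips, eligible: A, B, C, E
Pot 2: 63 chips, eligible: B, C, E

Derivation:
Contributions: A=15, B=36, C=36, D=15, E=36
Folded: D
Pot levels (distinct totals of non-folded players): 15, 36
Layer 1-15: 15 each from A, B, C, D, E = 15*5 = 75 chips; eligible A, B, C, E
Layer 16-36: 21 each from B, C, E = 21*3 = 63 chips; eligible B, C, E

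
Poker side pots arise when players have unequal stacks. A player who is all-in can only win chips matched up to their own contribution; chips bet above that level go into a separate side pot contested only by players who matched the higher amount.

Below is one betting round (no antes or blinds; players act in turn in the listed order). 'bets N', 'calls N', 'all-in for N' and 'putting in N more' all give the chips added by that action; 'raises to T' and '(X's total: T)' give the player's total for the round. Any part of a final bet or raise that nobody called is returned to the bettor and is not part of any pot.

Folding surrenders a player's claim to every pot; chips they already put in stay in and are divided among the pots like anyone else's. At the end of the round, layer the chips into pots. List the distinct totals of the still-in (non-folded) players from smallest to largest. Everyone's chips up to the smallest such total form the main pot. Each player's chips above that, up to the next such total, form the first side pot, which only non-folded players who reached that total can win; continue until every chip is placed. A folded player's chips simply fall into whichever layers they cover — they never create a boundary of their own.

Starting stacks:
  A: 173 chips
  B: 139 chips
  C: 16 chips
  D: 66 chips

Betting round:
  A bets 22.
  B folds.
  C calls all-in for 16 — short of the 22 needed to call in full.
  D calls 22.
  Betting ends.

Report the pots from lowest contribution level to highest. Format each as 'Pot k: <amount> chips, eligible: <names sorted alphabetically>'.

Contributions: A=22, C=16, D=22
Folded: B
Pot levels (distinct totals of non-folded players): 16, 22
Layer 1-16: 16 each from A, C, D = 16*3 = 48 chips; eligible A, C, D
Layer 17-22: 6 each from A, D = 6*2 = 12 chips; eligible A, D

Pot 1: 48 chips, eligible: A, C, D
Pot 2: 12 chips, eligible: A, D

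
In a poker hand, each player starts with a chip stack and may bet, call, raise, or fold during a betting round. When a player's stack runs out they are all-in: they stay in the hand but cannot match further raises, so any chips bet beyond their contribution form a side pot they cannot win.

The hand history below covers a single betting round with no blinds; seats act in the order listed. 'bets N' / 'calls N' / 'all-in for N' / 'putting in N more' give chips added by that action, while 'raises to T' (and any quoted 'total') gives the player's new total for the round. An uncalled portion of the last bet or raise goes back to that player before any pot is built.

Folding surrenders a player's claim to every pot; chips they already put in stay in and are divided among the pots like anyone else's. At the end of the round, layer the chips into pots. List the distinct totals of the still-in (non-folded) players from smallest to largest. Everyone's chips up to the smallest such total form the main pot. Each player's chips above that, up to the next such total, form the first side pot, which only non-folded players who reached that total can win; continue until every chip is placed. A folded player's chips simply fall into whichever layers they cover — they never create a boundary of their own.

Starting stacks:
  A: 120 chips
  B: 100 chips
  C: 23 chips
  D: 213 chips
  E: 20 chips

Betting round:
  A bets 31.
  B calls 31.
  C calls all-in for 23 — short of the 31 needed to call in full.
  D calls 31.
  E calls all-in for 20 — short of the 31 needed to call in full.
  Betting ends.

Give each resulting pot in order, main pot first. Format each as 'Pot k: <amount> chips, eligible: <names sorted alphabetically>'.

Contributions: A=31, B=31, C=23, D=31, E=20
Pot levels (distinct totals of non-folded players): 20, 23, 31
Layer 1-20: 20 each from A, B, C, D, E = 20*5 = 100 chips; eligible A, B, C, D, E
Layer 21-23: 3 each from A, B, C, D = 3*4 = 12 chips; eligible A, B, C, D
Layer 24-31: 8 each from A, B, D = 8*3 = 24 chips; eligible A, B, D

Pot 1: 100 chips, eligible: A, B, C, D, E
Pot 2: 12 chips, eligible: A, B, C, D
Pot 3: 24 chips, eligible: A, B, D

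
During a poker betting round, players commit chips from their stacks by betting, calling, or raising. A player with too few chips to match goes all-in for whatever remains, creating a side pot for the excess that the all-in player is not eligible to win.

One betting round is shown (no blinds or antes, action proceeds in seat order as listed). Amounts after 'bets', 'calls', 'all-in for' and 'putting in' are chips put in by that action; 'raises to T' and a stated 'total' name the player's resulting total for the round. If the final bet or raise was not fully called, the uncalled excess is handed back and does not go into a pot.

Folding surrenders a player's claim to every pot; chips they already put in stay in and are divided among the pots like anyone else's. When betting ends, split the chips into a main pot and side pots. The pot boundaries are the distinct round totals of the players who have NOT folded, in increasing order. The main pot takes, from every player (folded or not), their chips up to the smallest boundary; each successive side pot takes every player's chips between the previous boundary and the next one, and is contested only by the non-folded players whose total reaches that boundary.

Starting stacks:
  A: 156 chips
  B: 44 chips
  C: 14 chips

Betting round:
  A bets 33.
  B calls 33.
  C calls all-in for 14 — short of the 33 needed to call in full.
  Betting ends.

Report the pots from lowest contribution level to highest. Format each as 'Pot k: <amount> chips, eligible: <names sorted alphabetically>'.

Contributions: A=33, B=33, C=14
Pot levels (distinct totals of non-folded players): 14, 33
Layer 1-14: 14 each from A, B, C = 14*3 = 42 chips; eligible A, B, C
Layer 15-33: 19 each from A, B = 19*2 = 38 chips; eligible A, B

Pot 1: 42 chips, eligible: A, B, C
Pot 2: 38 chips, eligible: A, B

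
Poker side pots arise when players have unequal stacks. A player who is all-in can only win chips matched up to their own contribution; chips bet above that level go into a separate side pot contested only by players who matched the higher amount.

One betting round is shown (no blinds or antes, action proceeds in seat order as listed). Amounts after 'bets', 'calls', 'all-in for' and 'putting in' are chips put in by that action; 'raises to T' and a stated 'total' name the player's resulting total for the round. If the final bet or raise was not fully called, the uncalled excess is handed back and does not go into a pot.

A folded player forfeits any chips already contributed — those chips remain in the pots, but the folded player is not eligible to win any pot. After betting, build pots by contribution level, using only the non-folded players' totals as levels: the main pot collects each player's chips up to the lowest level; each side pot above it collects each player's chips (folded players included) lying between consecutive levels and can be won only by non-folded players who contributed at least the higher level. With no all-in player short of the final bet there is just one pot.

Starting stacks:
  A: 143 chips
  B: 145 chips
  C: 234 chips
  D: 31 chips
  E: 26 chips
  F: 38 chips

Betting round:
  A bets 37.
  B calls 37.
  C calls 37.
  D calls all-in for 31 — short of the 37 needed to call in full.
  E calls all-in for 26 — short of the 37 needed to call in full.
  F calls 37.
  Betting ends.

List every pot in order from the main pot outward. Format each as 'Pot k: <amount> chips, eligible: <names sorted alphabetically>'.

Contributions: A=37, B=37, C=37, D=31, E=26, F=37
Pot levels (distinct totals of non-folded players): 26, 31, 37
Layer 1-26: 26 each from A, B, C, D, E, F = 26*6 = 156 chips; eligible A, B, C, D, E, F
Layer 27-31: 5 each from A, B, C, D, F = 5*5 = 25 chips; eligible A, B, C, D, F
Layer 32-37: 6 each from A, B, C, F = 6*4 = 24 chips; eligible A, B, C, F

Pot 1: 156 chips, eligible: A, B, C, D, E, F
Pot 2: 25 chips, eligible: A, B, C, D, F
Pot 3: 24 chips, eligible: A, B, C, F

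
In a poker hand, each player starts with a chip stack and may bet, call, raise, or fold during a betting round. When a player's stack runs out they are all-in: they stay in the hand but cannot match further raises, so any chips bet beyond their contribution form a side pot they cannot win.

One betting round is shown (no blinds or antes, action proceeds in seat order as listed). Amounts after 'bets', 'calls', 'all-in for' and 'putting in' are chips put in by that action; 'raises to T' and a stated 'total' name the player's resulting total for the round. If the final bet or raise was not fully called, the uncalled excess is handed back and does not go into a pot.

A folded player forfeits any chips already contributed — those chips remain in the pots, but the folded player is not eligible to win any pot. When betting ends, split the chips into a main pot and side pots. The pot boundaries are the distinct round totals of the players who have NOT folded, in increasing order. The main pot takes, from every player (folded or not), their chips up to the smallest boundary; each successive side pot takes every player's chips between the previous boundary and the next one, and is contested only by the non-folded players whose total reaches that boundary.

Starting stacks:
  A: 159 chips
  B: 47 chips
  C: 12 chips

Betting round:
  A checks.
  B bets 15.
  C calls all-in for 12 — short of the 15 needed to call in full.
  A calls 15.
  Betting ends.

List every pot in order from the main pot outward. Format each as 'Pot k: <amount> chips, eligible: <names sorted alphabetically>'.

Contributions: A=15, B=15, C=12
Pot levels (distinct totals of non-folded players): 12, 15
Layer 1-12: 12 each from A, B, C = 12*3 = 36 chips; eligible A, B, C
Layer 13-15: 3 each from A, B = 3*2 = 6 chips; eligible A, B

Pot 1: 36 chips, eligible: A, B, C
Pot 2: 6 chips, eligible: A, B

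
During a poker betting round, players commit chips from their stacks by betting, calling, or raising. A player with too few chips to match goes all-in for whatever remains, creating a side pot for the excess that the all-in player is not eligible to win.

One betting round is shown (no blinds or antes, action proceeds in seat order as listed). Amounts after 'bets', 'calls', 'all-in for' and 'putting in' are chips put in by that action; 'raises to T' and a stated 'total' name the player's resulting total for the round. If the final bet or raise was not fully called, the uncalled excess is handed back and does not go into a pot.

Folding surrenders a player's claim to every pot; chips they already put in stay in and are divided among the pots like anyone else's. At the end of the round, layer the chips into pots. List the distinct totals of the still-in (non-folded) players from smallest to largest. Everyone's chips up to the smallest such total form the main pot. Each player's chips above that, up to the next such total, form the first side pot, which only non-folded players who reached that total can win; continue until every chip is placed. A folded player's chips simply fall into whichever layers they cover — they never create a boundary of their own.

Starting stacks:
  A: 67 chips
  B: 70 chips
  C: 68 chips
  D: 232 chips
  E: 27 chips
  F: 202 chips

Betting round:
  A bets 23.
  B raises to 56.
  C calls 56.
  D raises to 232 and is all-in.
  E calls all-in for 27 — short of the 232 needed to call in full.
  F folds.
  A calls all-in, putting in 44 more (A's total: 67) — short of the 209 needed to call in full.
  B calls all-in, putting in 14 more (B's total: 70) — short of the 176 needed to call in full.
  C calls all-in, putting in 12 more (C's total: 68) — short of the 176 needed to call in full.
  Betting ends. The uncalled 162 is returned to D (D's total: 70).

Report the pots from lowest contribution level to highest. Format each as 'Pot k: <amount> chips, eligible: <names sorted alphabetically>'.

Contributions (after 162 returned to D): A=67, B=70, C=68, D=70, E=27
Folded: F
Pot levels (distinct totals of non-folded players): 27, 67, 68, 70
Layer 1-27: 27 each from A, B, C, D, E = 27*5 = 135 chips; eligible A, B, C, D, E
Layer 28-67: 40 each from A, B, C, D = 40*4 = 160 chips; eligible A, B, C, D
Layer 68-68: 1 each from B, C, D = 1*3 = 3 chips; eligible B, C, D
Layer 69-70: 2 each from B, D = 2*2 = 4 chips; eligible B, D

Pot 1: 135 chips, eligible: A, B, C, D, E
Pot 2: 160 chips, eligible: A, B, C, D
Pot 3: 3 chips, eligible: B, C, D
Pot 4: 4 chips, eligible: B, D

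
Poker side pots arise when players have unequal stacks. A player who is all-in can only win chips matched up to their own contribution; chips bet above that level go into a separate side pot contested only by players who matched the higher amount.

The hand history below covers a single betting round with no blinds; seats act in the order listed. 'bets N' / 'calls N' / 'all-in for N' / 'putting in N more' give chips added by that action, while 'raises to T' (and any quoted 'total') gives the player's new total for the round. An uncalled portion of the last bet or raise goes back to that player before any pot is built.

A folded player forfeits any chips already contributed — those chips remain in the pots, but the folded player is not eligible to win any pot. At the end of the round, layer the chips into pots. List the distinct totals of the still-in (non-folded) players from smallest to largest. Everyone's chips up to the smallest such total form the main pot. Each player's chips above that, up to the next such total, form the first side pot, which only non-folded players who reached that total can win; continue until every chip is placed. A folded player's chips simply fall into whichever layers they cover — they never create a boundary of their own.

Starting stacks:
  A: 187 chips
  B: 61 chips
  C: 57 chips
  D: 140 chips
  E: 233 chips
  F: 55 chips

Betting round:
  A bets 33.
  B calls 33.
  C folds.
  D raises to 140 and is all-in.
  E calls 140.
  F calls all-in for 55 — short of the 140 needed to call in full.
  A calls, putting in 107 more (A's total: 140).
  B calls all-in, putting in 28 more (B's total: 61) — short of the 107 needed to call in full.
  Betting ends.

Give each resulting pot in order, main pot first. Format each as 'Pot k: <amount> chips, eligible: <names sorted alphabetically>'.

Contributions: A=140, B=61, D=140, E=140, F=55
Folded: C
Pot levels (distinct totals of non-folded players): 55, 61, 140
Layer 1-55: 55 each from A, B, D, E, F = 55*5 = 275 chips; eligible A, B, D, E, F
Layer 56-61: 6 each from A, B, D, E = 6*4 = 24 chips; eligible A, B, D, E
Layer 62-140: 79 each from A, D, E = 79*3 = 237 chips; eligible A, D, E

Pot 1: 275 chips, eligible: A, B, D, E, F
Pot 2: 24 chips, eligible: A, B, D, E
Pot 3: 237 chips, eligible: A, D, E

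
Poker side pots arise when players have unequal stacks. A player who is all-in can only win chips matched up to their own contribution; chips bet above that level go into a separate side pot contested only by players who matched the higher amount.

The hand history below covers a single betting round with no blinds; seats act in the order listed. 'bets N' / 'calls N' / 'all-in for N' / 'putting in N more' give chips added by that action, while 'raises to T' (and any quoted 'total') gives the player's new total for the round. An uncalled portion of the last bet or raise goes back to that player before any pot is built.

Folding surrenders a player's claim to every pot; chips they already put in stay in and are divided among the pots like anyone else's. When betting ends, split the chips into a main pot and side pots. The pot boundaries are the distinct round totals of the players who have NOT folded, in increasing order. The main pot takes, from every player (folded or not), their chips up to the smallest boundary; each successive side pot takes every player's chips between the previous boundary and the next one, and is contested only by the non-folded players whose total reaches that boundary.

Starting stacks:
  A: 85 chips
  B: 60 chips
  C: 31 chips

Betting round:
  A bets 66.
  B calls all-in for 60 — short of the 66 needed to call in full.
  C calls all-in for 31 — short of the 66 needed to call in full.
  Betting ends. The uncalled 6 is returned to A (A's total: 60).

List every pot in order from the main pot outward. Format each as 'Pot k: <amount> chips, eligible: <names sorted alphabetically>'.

Pot 1: 93 chips, eligible: A, B, C
Pot 2: 58 chips, eligible: A, B

Derivation:
Contributions (after 6 returned to A): A=60, B=60, C=31
Pot levels (distinct totals of non-folded players): 31, 60
Layer 1-31: 31 each from A, B, C = 31*3 = 93 chips; eligible A, B, C
Layer 32-60: 29 each from A, B = 29*2 = 58 chips; eligible A, B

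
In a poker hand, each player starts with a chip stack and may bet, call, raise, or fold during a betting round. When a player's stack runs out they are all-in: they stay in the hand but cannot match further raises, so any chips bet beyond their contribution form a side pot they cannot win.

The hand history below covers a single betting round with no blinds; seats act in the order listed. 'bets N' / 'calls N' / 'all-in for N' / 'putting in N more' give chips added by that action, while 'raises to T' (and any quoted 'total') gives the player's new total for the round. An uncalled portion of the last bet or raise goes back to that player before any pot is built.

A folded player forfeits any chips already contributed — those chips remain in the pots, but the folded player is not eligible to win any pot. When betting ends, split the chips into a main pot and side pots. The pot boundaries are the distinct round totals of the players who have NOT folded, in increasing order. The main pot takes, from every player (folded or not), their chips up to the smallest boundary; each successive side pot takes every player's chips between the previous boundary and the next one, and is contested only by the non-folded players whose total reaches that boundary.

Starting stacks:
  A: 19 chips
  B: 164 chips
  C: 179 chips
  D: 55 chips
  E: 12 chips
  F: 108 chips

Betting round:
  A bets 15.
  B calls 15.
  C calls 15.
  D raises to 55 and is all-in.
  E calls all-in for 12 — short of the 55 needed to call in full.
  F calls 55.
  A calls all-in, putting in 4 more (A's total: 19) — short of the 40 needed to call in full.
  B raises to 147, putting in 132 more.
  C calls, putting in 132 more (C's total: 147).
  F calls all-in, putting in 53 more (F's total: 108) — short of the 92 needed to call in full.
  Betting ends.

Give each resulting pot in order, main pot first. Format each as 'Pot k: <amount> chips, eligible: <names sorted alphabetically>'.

Contributions: A=19, B=147, C=147, D=55, E=12, F=108
Pot levels (distinct totals of non-folded players): 12, 19, 55, 108, 147
Layer 1-12: 12 each from A, B, C, D, E, F = 12*6 = 72 chips; eligible A, B, C, D, E, F
Layer 13-19: 7 each from A, B, C, D, F = 7*5 = 35 chips; eligible A, B, C, D, F
Layer 20-55: 36 each from B, C, D, F = 36*4 = 144 chips; eligible B, C, D, F
Layer 56-108: 53 each from B, C, F = 53*3 = 159 chips; eligible B, C, F
Layer 109-147: 39 each from B, C = 39*2 = 78 chips; eligible B, C

Pot 1: 72 chips, eligible: A, B, C, D, E, F
Pot 2: 35 chips, eligible: A, B, C, D, F
Pot 3: 144 chips, eligible: B, C, D, F
Pot 4: 159 chips, eligible: B, C, F
Pot 5: 78 chips, eligible: B, C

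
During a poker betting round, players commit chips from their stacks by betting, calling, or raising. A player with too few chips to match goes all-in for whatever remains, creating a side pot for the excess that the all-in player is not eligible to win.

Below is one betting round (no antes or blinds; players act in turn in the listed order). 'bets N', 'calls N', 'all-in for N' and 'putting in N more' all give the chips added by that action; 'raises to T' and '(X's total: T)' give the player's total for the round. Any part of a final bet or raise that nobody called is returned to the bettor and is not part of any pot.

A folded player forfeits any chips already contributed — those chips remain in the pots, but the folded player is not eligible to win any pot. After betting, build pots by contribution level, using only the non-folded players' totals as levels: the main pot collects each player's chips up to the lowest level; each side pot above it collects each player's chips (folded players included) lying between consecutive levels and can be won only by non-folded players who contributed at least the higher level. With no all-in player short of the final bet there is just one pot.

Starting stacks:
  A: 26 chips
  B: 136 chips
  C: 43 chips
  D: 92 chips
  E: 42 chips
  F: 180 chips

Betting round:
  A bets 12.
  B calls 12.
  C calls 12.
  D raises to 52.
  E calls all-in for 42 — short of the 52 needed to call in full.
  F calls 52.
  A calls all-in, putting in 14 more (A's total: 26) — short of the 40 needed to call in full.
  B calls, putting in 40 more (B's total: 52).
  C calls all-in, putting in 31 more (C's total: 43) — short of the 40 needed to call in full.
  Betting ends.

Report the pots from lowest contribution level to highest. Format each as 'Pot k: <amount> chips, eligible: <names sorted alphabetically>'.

Pot 1: 156 chips, eligible: A, B, C, D, E, F
Pot 2: 80 chips, eligible: B, C, D, E, F
Pot 3: 4 chips, eligible: B, C, D, F
Pot 4: 27 chips, eligible: B, D, F

Derivation:
Contributions: A=26, B=52, C=43, D=52, E=42, F=52
Pot levels (distinct totals of non-folded players): 26, 42, 43, 52
Layer 1-26: 26 each from A, B, C, D, E, F = 26*6 = 156 chips; eligible A, B, C, D, E, F
Layer 27-42: 16 each from B, C, D, E, F = 16*5 = 80 chips; eligible B, C, D, E, F
Layer 43-43: 1 each from B, C, D, F = 1*4 = 4 chips; eligible B, C, D, F
Layer 44-52: 9 each from B, D, F = 9*3 = 27 chips; eligible B, D, F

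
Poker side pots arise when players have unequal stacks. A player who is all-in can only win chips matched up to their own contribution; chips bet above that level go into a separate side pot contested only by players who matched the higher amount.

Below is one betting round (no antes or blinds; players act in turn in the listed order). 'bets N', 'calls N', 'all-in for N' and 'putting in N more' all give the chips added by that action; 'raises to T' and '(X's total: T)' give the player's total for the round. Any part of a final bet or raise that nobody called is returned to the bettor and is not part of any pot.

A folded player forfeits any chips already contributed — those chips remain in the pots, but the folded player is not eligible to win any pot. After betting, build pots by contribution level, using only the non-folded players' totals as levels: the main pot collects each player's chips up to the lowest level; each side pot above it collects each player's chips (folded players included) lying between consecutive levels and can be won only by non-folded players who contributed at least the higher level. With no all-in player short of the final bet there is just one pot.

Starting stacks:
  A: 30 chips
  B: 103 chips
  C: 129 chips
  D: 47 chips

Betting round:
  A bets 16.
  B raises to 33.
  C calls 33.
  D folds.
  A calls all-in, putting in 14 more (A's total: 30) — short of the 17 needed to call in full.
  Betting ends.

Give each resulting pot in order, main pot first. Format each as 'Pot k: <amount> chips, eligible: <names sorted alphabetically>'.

Contributions: A=30, B=33, C=33
Folded: D
Pot levels (distinct totals of non-folded players): 30, 33
Layer 1-30: 30 each from A, B, C = 30*3 = 90 chips; eligible A, B, C
Layer 31-33: 3 each from B, C = 3*2 = 6 chips; eligible B, C

Pot 1: 90 chips, eligible: A, B, C
Pot 2: 6 chips, eligible: B, C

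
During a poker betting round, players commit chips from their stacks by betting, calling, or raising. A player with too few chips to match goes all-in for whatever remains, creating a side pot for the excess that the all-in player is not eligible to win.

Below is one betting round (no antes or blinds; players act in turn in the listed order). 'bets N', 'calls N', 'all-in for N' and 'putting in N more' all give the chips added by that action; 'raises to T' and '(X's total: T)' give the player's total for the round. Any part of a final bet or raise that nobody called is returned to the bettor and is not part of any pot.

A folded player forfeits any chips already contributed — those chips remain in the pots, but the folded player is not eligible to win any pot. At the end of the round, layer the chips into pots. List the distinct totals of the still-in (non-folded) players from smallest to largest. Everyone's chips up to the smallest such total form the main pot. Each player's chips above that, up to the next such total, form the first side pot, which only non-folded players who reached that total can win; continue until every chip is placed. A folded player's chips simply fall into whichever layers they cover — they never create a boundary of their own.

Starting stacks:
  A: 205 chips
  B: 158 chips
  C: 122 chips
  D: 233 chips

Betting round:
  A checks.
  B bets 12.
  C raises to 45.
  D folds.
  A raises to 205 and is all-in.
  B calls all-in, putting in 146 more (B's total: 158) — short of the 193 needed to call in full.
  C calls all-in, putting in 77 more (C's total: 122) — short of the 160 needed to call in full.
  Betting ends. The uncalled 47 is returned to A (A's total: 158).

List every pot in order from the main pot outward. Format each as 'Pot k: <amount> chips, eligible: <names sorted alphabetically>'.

Pot 1: 366 chips, eligible: A, B, C
Pot 2: 72 chips, eligible: A, B

Derivation:
Contributions (after 47 returned to A): A=158, B=158, C=122
Folded: D
Pot levels (distinct totals of non-folded players): 122, 158
Layer 1-122: 122 each from A, B, C = 122*3 = 366 chips; eligible A, B, C
Layer 123-158: 36 each from A, B = 36*2 = 72 chips; eligible A, B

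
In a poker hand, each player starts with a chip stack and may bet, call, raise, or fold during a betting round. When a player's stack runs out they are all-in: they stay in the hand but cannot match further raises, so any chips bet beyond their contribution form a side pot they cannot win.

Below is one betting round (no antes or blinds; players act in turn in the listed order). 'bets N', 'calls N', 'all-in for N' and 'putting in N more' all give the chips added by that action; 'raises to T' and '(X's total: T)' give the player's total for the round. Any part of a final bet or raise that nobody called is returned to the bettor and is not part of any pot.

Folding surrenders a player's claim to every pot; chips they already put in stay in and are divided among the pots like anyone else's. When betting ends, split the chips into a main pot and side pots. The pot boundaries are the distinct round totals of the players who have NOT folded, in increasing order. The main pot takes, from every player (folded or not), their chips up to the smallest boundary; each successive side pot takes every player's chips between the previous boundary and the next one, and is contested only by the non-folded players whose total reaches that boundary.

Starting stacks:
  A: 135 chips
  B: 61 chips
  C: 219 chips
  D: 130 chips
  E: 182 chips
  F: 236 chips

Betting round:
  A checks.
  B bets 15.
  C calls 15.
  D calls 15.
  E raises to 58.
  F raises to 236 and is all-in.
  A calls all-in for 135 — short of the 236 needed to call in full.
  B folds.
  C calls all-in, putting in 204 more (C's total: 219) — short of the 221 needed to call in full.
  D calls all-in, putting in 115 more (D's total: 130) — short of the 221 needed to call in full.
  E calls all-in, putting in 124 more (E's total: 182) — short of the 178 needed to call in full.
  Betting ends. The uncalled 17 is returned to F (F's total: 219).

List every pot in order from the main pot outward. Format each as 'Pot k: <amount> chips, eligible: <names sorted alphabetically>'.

Contributions (after 17 returned to F): A=135, B=15, C=219, D=130, E=182, F=219
Folded: B
Pot levels (distinct totals of non-folded players): 130, 135, 182, 219
Layer 1-130: A 130 + B 15 + C 130 + D 130 + E 130 + F 130 = 665 chips; eligible A, C, D, E, F
Layer 131-135: 5 each from A, C, E, F = 5*4 = 20 chips; eligible A, C, E, F
Layer 136-182: 47 each from C, E, F = 47*3 = 141 chips; eligible C, E, F
Layer 183-219: 37 each from C, F = 37*2 = 74 chips; eligible C, F

Pot 1: 665 chips, eligible: A, C, D, E, F
Pot 2: 20 chips, eligible: A, C, E, F
Pot 3: 141 chips, eligible: C, E, F
Pot 4: 74 chips, eligible: C, F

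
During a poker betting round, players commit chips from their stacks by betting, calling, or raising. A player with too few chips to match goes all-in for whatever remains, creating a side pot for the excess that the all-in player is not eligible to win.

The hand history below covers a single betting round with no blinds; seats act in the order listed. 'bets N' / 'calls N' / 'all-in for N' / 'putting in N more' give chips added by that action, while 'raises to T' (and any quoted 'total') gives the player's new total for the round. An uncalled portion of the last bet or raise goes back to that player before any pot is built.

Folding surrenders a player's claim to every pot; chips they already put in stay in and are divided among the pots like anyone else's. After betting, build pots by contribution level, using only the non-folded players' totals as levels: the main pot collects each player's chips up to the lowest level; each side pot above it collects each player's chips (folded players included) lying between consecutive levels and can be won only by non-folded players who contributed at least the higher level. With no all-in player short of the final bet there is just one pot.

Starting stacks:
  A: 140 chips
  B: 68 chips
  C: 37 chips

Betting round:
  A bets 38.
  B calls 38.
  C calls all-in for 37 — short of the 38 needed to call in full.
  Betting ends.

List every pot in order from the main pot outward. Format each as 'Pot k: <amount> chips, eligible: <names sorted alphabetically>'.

Contributions: A=38, B=38, C=37
Pot levels (distinct totals of non-folded players): 37, 38
Layer 1-37: 37 each from A, B, C = 37*3 = 111 chips; eligible A, B, C
Layer 38-38: 1 each from A, B = 1*2 = 2 chips; eligible A, B

Pot 1: 111 chips, eligible: A, B, C
Pot 2: 2 chips, eligible: A, B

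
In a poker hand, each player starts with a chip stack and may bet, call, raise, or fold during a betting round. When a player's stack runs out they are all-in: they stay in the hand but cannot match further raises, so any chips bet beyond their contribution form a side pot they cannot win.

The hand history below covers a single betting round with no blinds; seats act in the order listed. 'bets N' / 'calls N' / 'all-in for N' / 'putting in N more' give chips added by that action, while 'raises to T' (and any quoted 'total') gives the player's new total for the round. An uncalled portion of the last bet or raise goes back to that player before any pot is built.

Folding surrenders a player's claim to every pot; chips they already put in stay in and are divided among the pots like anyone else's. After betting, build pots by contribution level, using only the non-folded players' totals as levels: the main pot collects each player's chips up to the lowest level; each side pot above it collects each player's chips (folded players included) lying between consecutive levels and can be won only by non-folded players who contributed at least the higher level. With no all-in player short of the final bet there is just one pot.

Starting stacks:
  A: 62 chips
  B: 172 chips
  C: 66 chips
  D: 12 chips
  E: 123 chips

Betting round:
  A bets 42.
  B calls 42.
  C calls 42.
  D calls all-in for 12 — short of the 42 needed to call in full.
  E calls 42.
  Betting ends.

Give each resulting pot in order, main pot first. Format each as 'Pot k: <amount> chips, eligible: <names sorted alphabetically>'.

Pot 1: 60 chips, eligible: A, B, C, D, E
Pot 2: 120 chips, eligible: A, B, C, E

Derivation:
Contributions: A=42, B=42, C=42, D=12, E=42
Pot levels (distinct totals of non-folded players): 12, 42
Layer 1-12: 12 each from A, B, C, D, E = 12*5 = 60 chips; eligible A, B, C, D, E
Layer 13-42: 30 each from A, B, C, E = 30*4 = 120 chips; eligible A, B, C, E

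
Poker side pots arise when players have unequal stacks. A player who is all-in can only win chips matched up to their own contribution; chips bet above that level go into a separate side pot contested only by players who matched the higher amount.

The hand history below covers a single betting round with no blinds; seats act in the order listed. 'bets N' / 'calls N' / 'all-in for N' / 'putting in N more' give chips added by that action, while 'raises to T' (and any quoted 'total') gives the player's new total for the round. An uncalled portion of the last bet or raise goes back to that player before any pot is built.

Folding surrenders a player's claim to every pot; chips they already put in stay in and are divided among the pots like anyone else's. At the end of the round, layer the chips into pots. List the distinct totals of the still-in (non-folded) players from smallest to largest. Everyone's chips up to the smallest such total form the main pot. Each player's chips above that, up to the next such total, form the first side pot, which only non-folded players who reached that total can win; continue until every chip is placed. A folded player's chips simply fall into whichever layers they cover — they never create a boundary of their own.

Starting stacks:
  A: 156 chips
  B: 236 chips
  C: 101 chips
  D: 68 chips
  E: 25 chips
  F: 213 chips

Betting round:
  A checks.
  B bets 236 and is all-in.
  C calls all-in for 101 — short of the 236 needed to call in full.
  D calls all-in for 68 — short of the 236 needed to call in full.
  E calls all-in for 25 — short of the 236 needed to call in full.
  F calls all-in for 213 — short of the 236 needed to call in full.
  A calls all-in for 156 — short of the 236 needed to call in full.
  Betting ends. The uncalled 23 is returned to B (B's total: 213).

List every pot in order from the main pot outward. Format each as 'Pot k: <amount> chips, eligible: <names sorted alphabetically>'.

Contributions (after 23 returned to B): A=156, B=213, C=101, D=68, E=25, F=213
Pot levels (distinct totals of non-folded players): 25, 68, 101, 156, 213
Layer 1-25: 25 each from A, B, C, D, E, F = 25*6 = 150 chips; eligible A, B, C, D, E, F
Layer 26-68: 43 each from A, B, C, D, F = 43*5 = 215 chips; eligible A, B, C, D, F
Layer 69-101: 33 each from A, B, C, F = 33*4 = 132 chips; eligible A, B, C, F
Layer 102-156: 55 each from A, B, F = 55*3 = 165 chips; eligible A, B, F
Layer 157-213: 57 each from B, F = 57*2 = 114 chips; eligible B, F

Pot 1: 150 chips, eligible: A, B, C, D, E, F
Pot 2: 215 chips, eligible: A, B, C, D, F
Pot 3: 132 chips, eligible: A, B, C, F
Pot 4: 165 chips, eligible: A, B, F
Pot 5: 114 chips, eligible: B, F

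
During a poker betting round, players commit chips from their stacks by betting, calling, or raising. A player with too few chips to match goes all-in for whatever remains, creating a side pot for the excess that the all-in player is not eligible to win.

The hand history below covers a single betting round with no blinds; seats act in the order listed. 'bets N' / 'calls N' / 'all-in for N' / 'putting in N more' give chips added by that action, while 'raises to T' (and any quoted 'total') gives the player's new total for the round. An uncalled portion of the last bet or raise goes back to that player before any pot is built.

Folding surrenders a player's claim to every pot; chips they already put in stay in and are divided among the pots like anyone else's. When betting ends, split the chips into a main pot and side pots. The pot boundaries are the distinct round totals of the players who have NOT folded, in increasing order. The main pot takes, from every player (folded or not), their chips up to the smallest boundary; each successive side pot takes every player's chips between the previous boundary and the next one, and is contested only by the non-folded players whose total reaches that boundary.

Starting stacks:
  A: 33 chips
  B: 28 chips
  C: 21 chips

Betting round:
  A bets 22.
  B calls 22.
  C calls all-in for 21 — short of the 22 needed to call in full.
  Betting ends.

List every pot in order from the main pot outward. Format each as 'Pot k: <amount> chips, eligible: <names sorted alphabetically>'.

Pot 1: 63 chips, eligible: A, B, C
Pot 2: 2 chips, eligible: A, B

Derivation:
Contributions: A=22, B=22, C=21
Pot levels (distinct totals of non-folded players): 21, 22
Layer 1-21: 21 each from A, B, C = 21*3 = 63 chips; eligible A, B, C
Layer 22-22: 1 each from A, B = 1*2 = 2 chips; eligible A, B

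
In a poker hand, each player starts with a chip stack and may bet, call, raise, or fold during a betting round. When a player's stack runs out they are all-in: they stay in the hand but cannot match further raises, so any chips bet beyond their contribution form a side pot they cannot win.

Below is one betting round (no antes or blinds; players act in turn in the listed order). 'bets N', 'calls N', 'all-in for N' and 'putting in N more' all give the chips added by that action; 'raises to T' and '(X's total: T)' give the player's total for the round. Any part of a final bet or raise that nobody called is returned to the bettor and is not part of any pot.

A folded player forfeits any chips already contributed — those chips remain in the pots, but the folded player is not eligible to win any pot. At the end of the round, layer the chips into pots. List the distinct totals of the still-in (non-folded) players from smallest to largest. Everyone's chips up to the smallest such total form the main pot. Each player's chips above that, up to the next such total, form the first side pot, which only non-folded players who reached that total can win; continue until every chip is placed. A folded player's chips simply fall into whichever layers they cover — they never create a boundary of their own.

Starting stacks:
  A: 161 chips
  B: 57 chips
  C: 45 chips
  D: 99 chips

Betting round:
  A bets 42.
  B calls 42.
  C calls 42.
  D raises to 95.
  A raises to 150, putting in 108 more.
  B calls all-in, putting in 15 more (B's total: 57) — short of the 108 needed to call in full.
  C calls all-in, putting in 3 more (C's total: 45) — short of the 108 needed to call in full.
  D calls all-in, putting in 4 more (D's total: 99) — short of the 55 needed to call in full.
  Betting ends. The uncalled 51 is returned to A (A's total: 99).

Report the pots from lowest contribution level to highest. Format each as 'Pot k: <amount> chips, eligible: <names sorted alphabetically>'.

Pot 1: 180 chips, eligible: A, B, C, D
Pot 2: 36 chips, eligible: A, B, D
Pot 3: 84 chips, eligible: A, D

Derivation:
Contributions (after 51 returned to A): A=99, B=57, C=45, D=99
Pot levels (distinct totals of non-folded players): 45, 57, 99
Layer 1-45: 45 each from A, B, C, D = 45*4 = 180 chips; eligible A, B, C, D
Layer 46-57: 12 each from A, B, D = 12*3 = 36 chips; eligible A, B, D
Layer 58-99: 42 each from A, D = 42*2 = 84 chips; eligible A, D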